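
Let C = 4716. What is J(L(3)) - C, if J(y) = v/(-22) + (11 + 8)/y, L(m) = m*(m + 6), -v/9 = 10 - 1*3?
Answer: -2799185/594 ≈ -4712.4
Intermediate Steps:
v = -63 (v = -9*(10 - 1*3) = -9*(10 - 3) = -9*7 = -63)
L(m) = m*(6 + m)
J(y) = 63/22 + 19/y (J(y) = -63/(-22) + (11 + 8)/y = -63*(-1/22) + 19/y = 63/22 + 19/y)
J(L(3)) - C = (63/22 + 19/((3*(6 + 3)))) - 1*4716 = (63/22 + 19/((3*9))) - 4716 = (63/22 + 19/27) - 4716 = 2119/594 - 4716 = -2799185/594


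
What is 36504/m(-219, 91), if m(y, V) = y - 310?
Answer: -36504/529 ≈ -69.006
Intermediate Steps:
m(y, V) = -310 + y
36504/m(-219, 91) = 36504/(-310 - 219) = 36504/(-529) = 36504*(-1/529) = -36504/529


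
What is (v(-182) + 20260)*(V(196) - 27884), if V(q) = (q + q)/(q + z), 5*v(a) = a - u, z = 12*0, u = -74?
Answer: -2821435344/5 ≈ -5.6429e+8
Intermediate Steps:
z = 0
v(a) = 74/5 + a/5 (v(a) = (a - 1*(-74))/5 = (a + 74)/5 = (74 + a)/5 = 74/5 + a/5)
V(q) = 2 (V(q) = (q + q)/(q + 0) = (2*q)/q = 2)
(v(-182) + 20260)*(V(196) - 27884) = ((74/5 + (⅕)*(-182)) + 20260)*(2 - 27884) = ((74/5 - 182/5) + 20260)*(-27882) = (-108/5 + 20260)*(-27882) = (101192/5)*(-27882) = -2821435344/5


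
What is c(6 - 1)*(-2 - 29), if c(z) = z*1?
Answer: -155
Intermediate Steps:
c(z) = z
c(6 - 1)*(-2 - 29) = (6 - 1)*(-2 - 29) = 5*(-31) = -155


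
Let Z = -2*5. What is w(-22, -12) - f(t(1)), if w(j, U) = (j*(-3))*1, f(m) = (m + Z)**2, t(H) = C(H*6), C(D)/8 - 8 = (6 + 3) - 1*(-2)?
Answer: -20098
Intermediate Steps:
Z = -10
C(D) = 152 (C(D) = 64 + 8*((6 + 3) - 1*(-2)) = 64 + 8*(9 + 2) = 64 + 8*11 = 64 + 88 = 152)
t(H) = 152
f(m) = (-10 + m)**2 (f(m) = (m - 10)**2 = (-10 + m)**2)
w(j, U) = -3*j (w(j, U) = -3*j*1 = -3*j)
w(-22, -12) - f(t(1)) = -3*(-22) - (-10 + 152)**2 = 66 - 1*142**2 = 66 - 1*20164 = 66 - 20164 = -20098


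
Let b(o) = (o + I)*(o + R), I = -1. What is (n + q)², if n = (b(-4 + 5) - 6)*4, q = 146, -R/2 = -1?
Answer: 14884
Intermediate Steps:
R = 2 (R = -2*(-1) = 2)
b(o) = (-1 + o)*(2 + o) (b(o) = (o - 1)*(o + 2) = (-1 + o)*(2 + o))
n = -24 (n = ((-2 + (-4 + 5) + (-4 + 5)²) - 6)*4 = ((-2 + 1 + 1²) - 6)*4 = ((-2 + 1 + 1) - 6)*4 = (0 - 6)*4 = -6*4 = -24)
(n + q)² = (-24 + 146)² = 122² = 14884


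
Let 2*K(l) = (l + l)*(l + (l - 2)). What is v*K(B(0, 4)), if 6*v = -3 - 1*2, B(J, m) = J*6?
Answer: 0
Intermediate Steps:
B(J, m) = 6*J
K(l) = l*(-2 + 2*l) (K(l) = ((l + l)*(l + (l - 2)))/2 = ((2*l)*(l + (-2 + l)))/2 = ((2*l)*(-2 + 2*l))/2 = (2*l*(-2 + 2*l))/2 = l*(-2 + 2*l))
v = -⅚ (v = (-3 - 1*2)/6 = (-3 - 2)/6 = (⅙)*(-5) = -⅚ ≈ -0.83333)
v*K(B(0, 4)) = -5*6*0*(-1 + 6*0)/3 = -5*0*(-1 + 0)/3 = -5*0*(-1)/3 = -⅚*0 = 0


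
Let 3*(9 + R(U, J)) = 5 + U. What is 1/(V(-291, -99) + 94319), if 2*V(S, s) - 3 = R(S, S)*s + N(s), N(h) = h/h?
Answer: 2/198971 ≈ 1.0052e-5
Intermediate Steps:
N(h) = 1
R(U, J) = -22/3 + U/3 (R(U, J) = -9 + (5 + U)/3 = -9 + (5/3 + U/3) = -22/3 + U/3)
V(S, s) = 2 + s*(-22/3 + S/3)/2 (V(S, s) = 3/2 + ((-22/3 + S/3)*s + 1)/2 = 3/2 + (s*(-22/3 + S/3) + 1)/2 = 3/2 + (1 + s*(-22/3 + S/3))/2 = 3/2 + (1/2 + s*(-22/3 + S/3)/2) = 2 + s*(-22/3 + S/3)/2)
1/(V(-291, -99) + 94319) = 1/((2 + (1/6)*(-99)*(-22 - 291)) + 94319) = 1/((2 + (1/6)*(-99)*(-313)) + 94319) = 1/((2 + 10329/2) + 94319) = 1/(10333/2 + 94319) = 1/(198971/2) = 2/198971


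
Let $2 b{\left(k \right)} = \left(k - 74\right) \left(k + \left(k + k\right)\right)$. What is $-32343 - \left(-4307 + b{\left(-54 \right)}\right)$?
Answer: $-38404$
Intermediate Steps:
$b{\left(k \right)} = \frac{3 k \left(-74 + k\right)}{2}$ ($b{\left(k \right)} = \frac{\left(k - 74\right) \left(k + \left(k + k\right)\right)}{2} = \frac{\left(-74 + k\right) \left(k + 2 k\right)}{2} = \frac{\left(-74 + k\right) 3 k}{2} = \frac{3 k \left(-74 + k\right)}{2}$)
$-32343 - \left(-4307 + b{\left(-54 \right)}\right) = -32343 + \left(4307 - \frac{3}{2} \left(-54\right) \left(-74 - 54\right)\right) = -32343 + \left(4307 - \frac{3}{2} \left(-54\right) \left(-128\right)\right) = -32343 + \left(4307 - 10368\right) = -32343 - 6061 = -38404$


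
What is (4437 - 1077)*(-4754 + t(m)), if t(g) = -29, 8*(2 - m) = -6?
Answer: -16070880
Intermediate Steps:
m = 11/4 (m = 2 - 1/8*(-6) = 2 + 3/4 = 11/4 ≈ 2.7500)
(4437 - 1077)*(-4754 + t(m)) = (4437 - 1077)*(-4754 - 29) = 3360*(-4783) = -16070880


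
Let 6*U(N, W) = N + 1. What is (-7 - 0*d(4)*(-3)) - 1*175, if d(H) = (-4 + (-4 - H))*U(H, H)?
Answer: -182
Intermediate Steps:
U(N, W) = ⅙ + N/6 (U(N, W) = (N + 1)/6 = (1 + N)/6 = ⅙ + N/6)
d(H) = (-8 - H)*(⅙ + H/6) (d(H) = (-4 + (-4 - H))*(⅙ + H/6) = (-8 - H)*(⅙ + H/6))
(-7 - 0*d(4)*(-3)) - 1*175 = (-7 - 0*(-(1 + 4)*(8 + 4)/6)*(-3)) - 1*175 = (-7 - 0*(-⅙*5*12)*(-3)) - 175 = (-7 - 0*(-10)*(-3)) - 175 = (-7 - 0*(-3)) - 175 = (-7 - 1*0) - 175 = (-7 + 0) - 175 = -7 - 175 = -182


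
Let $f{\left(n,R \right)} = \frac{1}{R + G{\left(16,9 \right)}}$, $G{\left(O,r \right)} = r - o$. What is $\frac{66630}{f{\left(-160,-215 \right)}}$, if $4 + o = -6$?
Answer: $-13059480$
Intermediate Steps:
$o = -10$ ($o = -4 - 6 = -10$)
$G{\left(O,r \right)} = 10 + r$ ($G{\left(O,r \right)} = r - -10 = r + 10 = 10 + r$)
$f{\left(n,R \right)} = \frac{1}{19 + R}$ ($f{\left(n,R \right)} = \frac{1}{R + \left(10 + 9\right)} = \frac{1}{R + 19} = \frac{1}{19 + R}$)
$\frac{66630}{f{\left(-160,-215 \right)}} = \frac{66630}{\frac{1}{19 - 215}} = \frac{66630}{\frac{1}{-196}} = \frac{66630}{- \frac{1}{196}} = 66630 \left(-196\right) = -13059480$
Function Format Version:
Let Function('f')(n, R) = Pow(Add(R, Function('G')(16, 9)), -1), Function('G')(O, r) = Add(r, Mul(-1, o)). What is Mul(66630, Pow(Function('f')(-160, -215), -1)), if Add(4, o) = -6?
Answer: -13059480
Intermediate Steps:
o = -10 (o = Add(-4, -6) = -10)
Function('G')(O, r) = Add(10, r) (Function('G')(O, r) = Add(r, Mul(-1, -10)) = Add(r, 10) = Add(10, r))
Function('f')(n, R) = Pow(Add(19, R), -1) (Function('f')(n, R) = Pow(Add(R, Add(10, 9)), -1) = Pow(Add(R, 19), -1) = Pow(Add(19, R), -1))
Mul(66630, Pow(Function('f')(-160, -215), -1)) = Mul(66630, Pow(Pow(Add(19, -215), -1), -1)) = Mul(66630, Pow(Pow(-196, -1), -1)) = Mul(66630, Pow(Rational(-1, 196), -1)) = Mul(66630, -196) = -13059480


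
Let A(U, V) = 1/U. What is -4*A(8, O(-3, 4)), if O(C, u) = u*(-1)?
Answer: -½ ≈ -0.50000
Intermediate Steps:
O(C, u) = -u
-4*A(8, O(-3, 4)) = -4/8 = -4*⅛ = -½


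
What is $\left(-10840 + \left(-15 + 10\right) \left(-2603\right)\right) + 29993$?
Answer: $32168$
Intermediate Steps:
$\left(-10840 + \left(-15 + 10\right) \left(-2603\right)\right) + 29993 = \left(-10840 - -13015\right) + 29993 = \left(-10840 + 13015\right) + 29993 = 2175 + 29993 = 32168$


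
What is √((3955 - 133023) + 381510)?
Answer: √252442 ≈ 502.44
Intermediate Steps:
√((3955 - 133023) + 381510) = √(-129068 + 381510) = √252442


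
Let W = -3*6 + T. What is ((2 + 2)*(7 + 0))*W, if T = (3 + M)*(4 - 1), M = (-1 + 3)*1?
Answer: -84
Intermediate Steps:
M = 2 (M = 2*1 = 2)
T = 15 (T = (3 + 2)*(4 - 1) = 5*3 = 15)
W = -3 (W = -3*6 + 15 = -18 + 15 = -3)
((2 + 2)*(7 + 0))*W = ((2 + 2)*(7 + 0))*(-3) = (4*7)*(-3) = 28*(-3) = -84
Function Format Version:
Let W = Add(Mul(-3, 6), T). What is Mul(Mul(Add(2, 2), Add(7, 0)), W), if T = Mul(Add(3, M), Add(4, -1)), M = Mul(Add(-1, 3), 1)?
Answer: -84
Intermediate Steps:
M = 2 (M = Mul(2, 1) = 2)
T = 15 (T = Mul(Add(3, 2), Add(4, -1)) = Mul(5, 3) = 15)
W = -3 (W = Add(Mul(-3, 6), 15) = Add(-18, 15) = -3)
Mul(Mul(Add(2, 2), Add(7, 0)), W) = Mul(Mul(Add(2, 2), Add(7, 0)), -3) = Mul(Mul(4, 7), -3) = Mul(28, -3) = -84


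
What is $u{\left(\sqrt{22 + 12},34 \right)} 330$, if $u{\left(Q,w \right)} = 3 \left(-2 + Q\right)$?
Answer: $-1980 + 990 \sqrt{34} \approx 3792.6$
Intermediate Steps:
$u{\left(Q,w \right)} = -6 + 3 Q$
$u{\left(\sqrt{22 + 12},34 \right)} 330 = \left(-6 + 3 \sqrt{22 + 12}\right) 330 = \left(-6 + 3 \sqrt{34}\right) 330 = -1980 + 990 \sqrt{34}$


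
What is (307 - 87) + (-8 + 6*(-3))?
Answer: 194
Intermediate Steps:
(307 - 87) + (-8 + 6*(-3)) = 220 + (-8 - 18) = 220 - 26 = 194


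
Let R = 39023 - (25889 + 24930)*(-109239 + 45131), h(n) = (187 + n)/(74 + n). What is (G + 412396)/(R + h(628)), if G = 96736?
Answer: 357410664/2287076320265 ≈ 0.00015627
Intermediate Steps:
h(n) = (187 + n)/(74 + n)
R = 3257943475 (R = 39023 - 50819*(-64108) = 39023 - 1*(-3257904452) = 39023 + 3257904452 = 3257943475)
(G + 412396)/(R + h(628)) = (96736 + 412396)/(3257943475 + (187 + 628)/(74 + 628)) = 509132/(3257943475 + 815/702) = 509132/(2287076320265/702) = 509132*(702/2287076320265) = 357410664/2287076320265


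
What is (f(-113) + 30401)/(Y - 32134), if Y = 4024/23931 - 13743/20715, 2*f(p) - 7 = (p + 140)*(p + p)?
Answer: -9039979163385/10620036477122 ≈ -0.85122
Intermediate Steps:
f(p) = 7/2 + p*(140 + p) (f(p) = 7/2 + ((p + 140)*(p + p))/2 = 7/2 + ((140 + p)*(2*p))/2 = 7/2 + (2*p*(140 + p))/2 = 7/2 + p*(140 + p))
Y = -81842191/165243555 (Y = 4024*(1/23931) - 13743*1/20715 = 4024/23931 - 4581/6905 = -81842191/165243555 ≈ -0.49528)
(f(-113) + 30401)/(Y - 32134) = ((7/2 + (-113)² + 140*(-113)) + 30401)/(-81842191/165243555 - 32134) = ((7/2 + 12769 - 15820) + 30401)/(-5310018238561/165243555) = (-6095/2 + 30401)*(-165243555/5310018238561) = (54707/2)*(-165243555/5310018238561) = -9039979163385/10620036477122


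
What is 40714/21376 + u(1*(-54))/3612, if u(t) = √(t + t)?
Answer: 20357/10688 + I*√3/602 ≈ 1.9047 + 0.0028772*I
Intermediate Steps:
u(t) = √2*√t (u(t) = √(2*t) = √2*√t)
40714/21376 + u(1*(-54))/3612 = 40714/21376 + (√2*√(1*(-54)))/3612 = 40714*(1/21376) + (√2*√(-54))*(1/3612) = 20357/10688 + (√2*(3*I*√6))*(1/3612) = 20357/10688 + (6*I*√3)*(1/3612) = 20357/10688 + I*√3/602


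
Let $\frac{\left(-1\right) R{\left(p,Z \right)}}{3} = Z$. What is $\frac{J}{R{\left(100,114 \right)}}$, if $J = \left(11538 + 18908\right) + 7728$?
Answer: $- \frac{19087}{171} \approx -111.62$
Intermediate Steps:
$J = 38174$ ($J = 30446 + 7728 = 38174$)
$R{\left(p,Z \right)} = - 3 Z$
$\frac{J}{R{\left(100,114 \right)}} = \frac{38174}{\left(-3\right) 114} = \frac{38174}{-342} = 38174 \left(- \frac{1}{342}\right) = - \frac{19087}{171}$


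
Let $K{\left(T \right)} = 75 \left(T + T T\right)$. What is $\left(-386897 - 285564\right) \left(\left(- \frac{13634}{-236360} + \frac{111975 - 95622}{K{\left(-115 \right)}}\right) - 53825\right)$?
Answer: $\frac{106938610121157957}{2954500} \approx 3.6195 \cdot 10^{10}$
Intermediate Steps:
$K{\left(T \right)} = 75 T + 75 T^{2}$ ($K{\left(T \right)} = 75 \left(T + T^{2}\right) = 75 T + 75 T^{2}$)
$\left(-386897 - 285564\right) \left(\left(- \frac{13634}{-236360} + \frac{111975 - 95622}{K{\left(-115 \right)}}\right) - 53825\right) = \left(-386897 - 285564\right) \left(\left(- \frac{13634}{-236360} + \frac{111975 - 95622}{75 \left(-115\right) \left(1 - 115\right)}\right) - 53825\right) = - 672461 \left(\left(\left(-13634\right) \left(- \frac{1}{236360}\right) + \frac{16353}{75 \left(-115\right) \left(-114\right)}\right) - 53825\right) = - 672461 \left(\left(\frac{6817}{118180} + \frac{16353}{983250}\right) - 53825\right) = - 672461 \left(\left(\frac{6817}{118180} + 16353 \cdot \frac{1}{983250}\right) - 53825\right) = - 672461 \left(\left(\frac{6817}{118180} + \frac{79}{4750}\right) - 53825\right) = - 672461 \left(\frac{219563}{2954500} - 53825\right) = \left(-672461\right) \left(- \frac{159025742937}{2954500}\right) = \frac{106938610121157957}{2954500}$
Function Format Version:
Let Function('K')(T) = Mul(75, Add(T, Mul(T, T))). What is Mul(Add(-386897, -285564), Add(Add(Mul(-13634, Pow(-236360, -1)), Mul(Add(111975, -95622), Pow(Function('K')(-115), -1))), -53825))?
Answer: Rational(106938610121157957, 2954500) ≈ 3.6195e+10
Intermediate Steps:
Function('K')(T) = Add(Mul(75, T), Mul(75, Pow(T, 2))) (Function('K')(T) = Mul(75, Add(T, Pow(T, 2))) = Add(Mul(75, T), Mul(75, Pow(T, 2))))
Mul(Add(-386897, -285564), Add(Add(Mul(-13634, Pow(-236360, -1)), Mul(Add(111975, -95622), Pow(Function('K')(-115), -1))), -53825)) = Mul(Add(-386897, -285564), Add(Add(Mul(-13634, Pow(-236360, -1)), Mul(Add(111975, -95622), Pow(Mul(75, -115, Add(1, -115)), -1))), -53825)) = Mul(-672461, Add(Add(Mul(-13634, Rational(-1, 236360)), Mul(16353, Pow(Mul(75, -115, -114), -1))), -53825)) = Mul(-672461, Add(Add(Rational(6817, 118180), Mul(16353, Pow(983250, -1))), -53825)) = Mul(-672461, Add(Add(Rational(6817, 118180), Mul(16353, Rational(1, 983250))), -53825)) = Mul(-672461, Add(Add(Rational(6817, 118180), Rational(79, 4750)), -53825)) = Mul(-672461, Add(Rational(219563, 2954500), -53825)) = Mul(-672461, Rational(-159025742937, 2954500)) = Rational(106938610121157957, 2954500)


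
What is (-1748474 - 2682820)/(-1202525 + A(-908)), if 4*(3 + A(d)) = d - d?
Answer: 2215647/601264 ≈ 3.6850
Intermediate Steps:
A(d) = -3 (A(d) = -3 + (d - d)/4 = -3 + (1/4)*0 = -3 + 0 = -3)
(-1748474 - 2682820)/(-1202525 + A(-908)) = (-1748474 - 2682820)/(-1202525 - 3) = -4431294/(-1202528) = -4431294*(-1/1202528) = 2215647/601264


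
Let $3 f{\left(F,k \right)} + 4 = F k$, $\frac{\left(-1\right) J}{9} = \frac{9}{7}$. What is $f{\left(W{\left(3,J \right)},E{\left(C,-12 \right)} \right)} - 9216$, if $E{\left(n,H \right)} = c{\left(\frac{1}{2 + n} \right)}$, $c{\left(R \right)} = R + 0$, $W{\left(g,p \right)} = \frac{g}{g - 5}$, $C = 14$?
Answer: $- \frac{884867}{96} \approx -9217.4$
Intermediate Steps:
$J = - \frac{81}{7}$ ($J = - 9 \cdot \frac{9}{7} = - 9 \cdot 9 \cdot \frac{1}{7} = \left(-9\right) \frac{9}{7} = - \frac{81}{7} \approx -11.571$)
$W{\left(g,p \right)} = \frac{g}{-5 + g}$
$c{\left(R \right)} = R$
$E{\left(n,H \right)} = \frac{1}{2 + n}$
$f{\left(F,k \right)} = - \frac{4}{3} + \frac{F k}{3}$
$f{\left(W{\left(3,J \right)},E{\left(C,-12 \right)} \right)} - 9216 = \left(- \frac{4}{3} + \frac{3 \frac{1}{-5 + 3}}{3 \left(2 + 14\right)}\right) - 9216 = \left(- \frac{4}{3} + \frac{3 \frac{1}{-2}}{3 \cdot 16}\right) - 9216 = \left(- \frac{4}{3} + \frac{1}{3} \cdot 3 \left(- \frac{1}{2}\right) \frac{1}{16}\right) - 9216 = \left(- \frac{4}{3} + \frac{1}{3} \left(- \frac{3}{2}\right) \frac{1}{16}\right) - 9216 = \left(- \frac{4}{3} - \frac{1}{32}\right) - 9216 = - \frac{131}{96} - 9216 = - \frac{884867}{96}$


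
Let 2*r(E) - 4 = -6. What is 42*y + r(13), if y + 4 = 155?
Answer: 6341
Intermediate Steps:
y = 151 (y = -4 + 155 = 151)
r(E) = -1 (r(E) = 2 + (½)*(-6) = 2 - 3 = -1)
42*y + r(13) = 42*151 - 1 = 6342 - 1 = 6341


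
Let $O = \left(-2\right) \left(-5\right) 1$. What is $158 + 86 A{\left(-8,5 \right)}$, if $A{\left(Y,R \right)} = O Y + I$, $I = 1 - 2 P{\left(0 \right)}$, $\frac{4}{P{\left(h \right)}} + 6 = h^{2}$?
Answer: $- \frac{19564}{3} \approx -6521.3$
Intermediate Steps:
$P{\left(h \right)} = \frac{4}{-6 + h^{2}}$
$O = 10$ ($O = 10 \cdot 1 = 10$)
$I = \frac{7}{3}$ ($I = 1 - 2 \frac{4}{-6 + 0^{2}} = 1 - 2 \frac{4}{-6 + 0} = 1 - 2 \frac{4}{-6} = 1 - 2 \cdot 4 \left(- \frac{1}{6}\right) = 1 - - \frac{4}{3} = 1 + \frac{4}{3} = \frac{7}{3} \approx 2.3333$)
$A{\left(Y,R \right)} = \frac{7}{3} + 10 Y$ ($A{\left(Y,R \right)} = 10 Y + \frac{7}{3} = \frac{7}{3} + 10 Y$)
$158 + 86 A{\left(-8,5 \right)} = 158 + 86 \left(\frac{7}{3} + 10 \left(-8\right)\right) = 158 + 86 \left(\frac{7}{3} - 80\right) = 158 + 86 \left(- \frac{233}{3}\right) = 158 - \frac{20038}{3} = - \frac{19564}{3}$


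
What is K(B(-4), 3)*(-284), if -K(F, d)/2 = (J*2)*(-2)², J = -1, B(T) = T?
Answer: -4544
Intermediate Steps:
K(F, d) = 16 (K(F, d) = -2*(-1*2)*(-2)² = -(-4)*4 = -2*(-8) = 16)
K(B(-4), 3)*(-284) = 16*(-284) = -4544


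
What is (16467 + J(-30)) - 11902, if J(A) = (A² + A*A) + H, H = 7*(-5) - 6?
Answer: 6324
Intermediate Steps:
H = -41 (H = -35 - 6 = -41)
J(A) = -41 + 2*A² (J(A) = (A² + A*A) - 41 = (A² + A²) - 41 = 2*A² - 41 = -41 + 2*A²)
(16467 + J(-30)) - 11902 = (16467 + (-41 + 2*(-30)²)) - 11902 = (16467 + (-41 + 2*900)) - 11902 = (16467 + (-41 + 1800)) - 11902 = (16467 + 1759) - 11902 = 18226 - 11902 = 6324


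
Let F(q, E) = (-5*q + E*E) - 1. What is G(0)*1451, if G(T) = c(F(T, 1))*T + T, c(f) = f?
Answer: 0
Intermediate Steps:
F(q, E) = -1 + E**2 - 5*q (F(q, E) = (-5*q + E**2) - 1 = (E**2 - 5*q) - 1 = -1 + E**2 - 5*q)
G(T) = T - 5*T**2 (G(T) = (-1 + 1**2 - 5*T)*T + T = (-1 + 1 - 5*T)*T + T = (-5*T)*T + T = -5*T**2 + T = T - 5*T**2)
G(0)*1451 = (0*(1 - 5*0))*1451 = (0*(1 + 0))*1451 = (0*1)*1451 = 0*1451 = 0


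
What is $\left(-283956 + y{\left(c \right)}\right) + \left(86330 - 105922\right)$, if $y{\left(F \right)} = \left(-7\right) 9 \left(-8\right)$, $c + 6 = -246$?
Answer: $-303044$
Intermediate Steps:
$c = -252$ ($c = -6 - 246 = -252$)
$y{\left(F \right)} = 504$ ($y{\left(F \right)} = \left(-63\right) \left(-8\right) = 504$)
$\left(-283956 + y{\left(c \right)}\right) + \left(86330 - 105922\right) = \left(-283956 + 504\right) + \left(86330 - 105922\right) = -283452 + \left(86330 - 105922\right) = -283452 - 19592 = -303044$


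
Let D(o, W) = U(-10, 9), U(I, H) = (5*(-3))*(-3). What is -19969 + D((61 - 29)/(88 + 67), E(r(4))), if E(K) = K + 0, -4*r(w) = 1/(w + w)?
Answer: -19924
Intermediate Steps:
r(w) = -1/(8*w) (r(w) = -1/(4*(w + w)) = -1/(2*w)/4 = -1/(8*w))
U(I, H) = 45 (U(I, H) = -15*(-3) = 45)
E(K) = K
D(o, W) = 45
-19969 + D((61 - 29)/(88 + 67), E(r(4))) = -19969 + 45 = -19924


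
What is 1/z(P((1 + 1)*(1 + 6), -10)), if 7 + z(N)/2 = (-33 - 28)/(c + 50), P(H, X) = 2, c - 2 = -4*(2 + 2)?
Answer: -18/313 ≈ -0.057508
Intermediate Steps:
c = -14 (c = 2 - 4*(2 + 2) = 2 - 4*4 = 2 - 16 = -14)
z(N) = -313/18 (z(N) = -14 + 2*((-33 - 28)/(-14 + 50)) = -14 + 2*(-61/36) = -14 - 61/18 = -313/18)
1/z(P((1 + 1)*(1 + 6), -10)) = 1/(-313/18) = -18/313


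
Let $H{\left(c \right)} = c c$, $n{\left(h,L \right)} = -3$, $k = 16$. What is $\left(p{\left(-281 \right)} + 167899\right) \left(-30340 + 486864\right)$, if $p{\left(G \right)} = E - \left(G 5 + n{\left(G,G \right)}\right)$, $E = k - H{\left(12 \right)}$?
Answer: $77234273796$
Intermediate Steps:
$H{\left(c \right)} = c^{2}$
$E = -128$ ($E = 16 - 12^{2} = 16 - 144 = -128$)
$p{\left(G \right)} = -125 - 5 G$ ($p{\left(G \right)} = -128 - \left(G 5 - 3\right) = -128 - \left(5 G - 3\right) = -128 - \left(-3 + 5 G\right) = -125 - 5 G$)
$\left(p{\left(-281 \right)} + 167899\right) \left(-30340 + 486864\right) = \left(\left(-125 - -1405\right) + 167899\right) \left(-30340 + 486864\right) = \left(\left(-125 + 1405\right) + 167899\right) 456524 = \left(1280 + 167899\right) 456524 = 169179 \cdot 456524 = 77234273796$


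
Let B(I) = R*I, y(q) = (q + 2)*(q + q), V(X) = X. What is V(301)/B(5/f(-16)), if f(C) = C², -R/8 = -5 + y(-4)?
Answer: -9632/55 ≈ -175.13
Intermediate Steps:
y(q) = 2*q*(2 + q) (y(q) = (2 + q)*(2*q) = 2*q*(2 + q))
R = -88 (R = -8*(-5 + 2*(-4)*(2 - 4)) = -8*(-5 + 2*(-4)*(-2)) = -8*(-5 + 16) = -8*11 = -88)
B(I) = -88*I
V(301)/B(5/f(-16)) = 301/((-440/((-16)²))) = 301/((-440/256)) = 301/((-88*5/256)) = 301/(-55/32) = 301*(-32/55) = -9632/55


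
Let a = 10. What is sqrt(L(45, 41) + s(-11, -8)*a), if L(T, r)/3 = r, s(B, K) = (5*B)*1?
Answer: I*sqrt(427) ≈ 20.664*I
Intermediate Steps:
s(B, K) = 5*B
L(T, r) = 3*r
sqrt(L(45, 41) + s(-11, -8)*a) = sqrt(3*41 + (5*(-11))*10) = sqrt(123 - 55*10) = sqrt(123 - 550) = sqrt(-427) = I*sqrt(427)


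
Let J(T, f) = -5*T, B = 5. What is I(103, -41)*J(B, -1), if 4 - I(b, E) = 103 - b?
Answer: -100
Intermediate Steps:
I(b, E) = -99 + b (I(b, E) = 4 - (103 - b) = 4 + (-103 + b) = -99 + b)
I(103, -41)*J(B, -1) = (-99 + 103)*(-5*5) = 4*(-25) = -100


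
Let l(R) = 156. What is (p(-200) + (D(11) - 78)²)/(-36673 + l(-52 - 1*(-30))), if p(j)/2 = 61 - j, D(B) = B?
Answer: -5011/36517 ≈ -0.13722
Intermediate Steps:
p(j) = 122 - 2*j (p(j) = 2*(61 - j) = 122 - 2*j)
(p(-200) + (D(11) - 78)²)/(-36673 + l(-52 - 1*(-30))) = ((122 - 2*(-200)) + (11 - 78)²)/(-36673 + 156) = ((122 + 400) + (-67)²)/(-36517) = (522 + 4489)*(-1/36517) = 5011*(-1/36517) = -5011/36517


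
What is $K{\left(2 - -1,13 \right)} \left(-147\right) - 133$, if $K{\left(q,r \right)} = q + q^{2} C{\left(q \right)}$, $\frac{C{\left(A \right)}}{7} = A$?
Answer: $-28357$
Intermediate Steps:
$C{\left(A \right)} = 7 A$
$K{\left(q,r \right)} = q + 7 q^{3}$ ($K{\left(q,r \right)} = q + q^{2} \cdot 7 q = q + 7 q^{3}$)
$K{\left(2 - -1,13 \right)} \left(-147\right) - 133 = \left(\left(2 - -1\right) + 7 \left(2 - -1\right)^{3}\right) \left(-147\right) - 133 = \left(\left(2 + 1\right) + 7 \left(2 + 1\right)^{3}\right) \left(-147\right) - 133 = \left(3 + 7 \cdot 3^{3}\right) \left(-147\right) - 133 = \left(3 + 7 \cdot 27\right) \left(-147\right) - 133 = \left(3 + 189\right) \left(-147\right) - 133 = 192 \left(-147\right) - 133 = -28224 - 133 = -28357$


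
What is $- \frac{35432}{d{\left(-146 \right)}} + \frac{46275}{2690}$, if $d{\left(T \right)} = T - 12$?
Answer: $\frac{10262353}{42502} \approx 241.46$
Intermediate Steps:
$d{\left(T \right)} = -12 + T$
$- \frac{35432}{d{\left(-146 \right)}} + \frac{46275}{2690} = - \frac{35432}{-12 - 146} + \frac{46275}{2690} = - \frac{35432}{-158} + 46275 \cdot \frac{1}{2690} = \left(-35432\right) \left(- \frac{1}{158}\right) + \frac{9255}{538} = \frac{17716}{79} + \frac{9255}{538} = \frac{10262353}{42502}$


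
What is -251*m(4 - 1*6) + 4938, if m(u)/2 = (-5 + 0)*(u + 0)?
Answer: -82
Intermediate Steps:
m(u) = -10*u (m(u) = 2*((-5 + 0)*(u + 0)) = 2*(-5*u) = -10*u)
-251*m(4 - 1*6) + 4938 = -(-2510)*(4 - 1*6) + 4938 = -(-2510)*(4 - 6) + 4938 = -(-2510)*(-2) + 4938 = -251*20 + 4938 = -5020 + 4938 = -82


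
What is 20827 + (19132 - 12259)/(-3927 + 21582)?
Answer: 122569186/5885 ≈ 20827.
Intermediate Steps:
20827 + (19132 - 12259)/(-3927 + 21582) = 20827 + 6873/17655 = 20827 + 6873*(1/17655) = 20827 + 2291/5885 = 122569186/5885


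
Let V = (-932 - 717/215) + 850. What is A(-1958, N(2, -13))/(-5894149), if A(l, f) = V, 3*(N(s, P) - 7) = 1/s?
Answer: 18347/1267242035 ≈ 1.4478e-5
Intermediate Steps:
N(s, P) = 7 + 1/(3*s)
V = -18347/215 (V = (-932 - 717*1/215) + 850 = (-932 - 717/215) + 850 = -201097/215 + 850 = -18347/215 ≈ -85.335)
A(l, f) = -18347/215
A(-1958, N(2, -13))/(-5894149) = -18347/215/(-5894149) = -18347/215*(-1/5894149) = 18347/1267242035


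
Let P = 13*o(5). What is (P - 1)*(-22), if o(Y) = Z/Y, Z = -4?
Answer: 1254/5 ≈ 250.80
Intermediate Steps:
o(Y) = -4/Y
P = -52/5 (P = 13*(-4/5) = 13*(-4*⅕) = 13*(-⅘) = -52/5 ≈ -10.400)
(P - 1)*(-22) = (-52/5 - 1)*(-22) = -57/5*(-22) = 1254/5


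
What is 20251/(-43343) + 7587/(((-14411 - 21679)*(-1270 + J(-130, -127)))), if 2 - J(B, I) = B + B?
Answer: -27273207977/58398624480 ≈ -0.46702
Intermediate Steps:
J(B, I) = 2 - 2*B (J(B, I) = 2 - (B + B) = 2 - 2*B)
20251/(-43343) + 7587/(((-14411 - 21679)*(-1270 + J(-130, -127)))) = 20251/(-43343) + 7587/(((-14411 - 21679)*(-1270 + (2 - 2*(-130))))) = 20251*(-1/43343) + 7587/((-36090*(-1270 + (2 + 260)))) = -20251/43343 + 7587/((-36090*(-1270 + 262))) = -20251/43343 + 7587/((-36090*(-1008))) = -20251/43343 + 7587/36378720 = -20251/43343 + 7587*(1/36378720) = -20251/43343 + 281/1347360 = -27273207977/58398624480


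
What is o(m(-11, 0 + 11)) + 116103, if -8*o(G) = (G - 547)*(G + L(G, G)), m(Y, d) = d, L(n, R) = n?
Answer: 117577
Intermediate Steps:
o(G) = -G*(-547 + G)/4 (o(G) = -(G - 547)*(G + G)/8 = -(-547 + G)*2*G/8 = -G*(-547 + G)/4)
o(m(-11, 0 + 11)) + 116103 = (0 + 11)*(547 - (0 + 11))/4 + 116103 = (1/4)*11*(547 - 1*11) + 116103 = (1/4)*11*(547 - 11) + 116103 = (1/4)*11*536 + 116103 = 1474 + 116103 = 117577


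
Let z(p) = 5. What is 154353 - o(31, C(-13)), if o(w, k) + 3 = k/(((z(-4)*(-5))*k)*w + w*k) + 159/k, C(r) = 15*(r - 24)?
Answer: 21245599457/137640 ≈ 1.5436e+5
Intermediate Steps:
C(r) = -360 + 15*r (C(r) = 15*(-24 + r) = -360 + 15*r)
o(w, k) = -3 + 159/k - 1/(24*w) (o(w, k) = -3 + (k/(((5*(-5))*k)*w + w*k) + 159/k) = -3 + (k/((-25*k)*w + k*w) + 159/k) = -3 + (k/(-25*k*w + k*w) + 159/k) = -3 + (k/((-24*k*w)) + 159/k) = -3 + (k*(-1/(24*k*w)) + 159/k) = -3 + (-1/(24*w) + 159/k) = -3 + (159/k - 1/(24*w)) = -3 + 159/k - 1/(24*w))
154353 - o(31, C(-13)) = 154353 - (-3 + 159/(-360 + 15*(-13)) - 1/24/31) = 154353 - (-3 + 159/(-360 - 195) - 1/24*1/31) = 154353 - (-3 + 159/(-555) - 1/744) = 154353 - (-3 + 159*(-1/555) - 1/744) = 154353 - (-3 - 53/185 - 1/744) = 154353 - 1*(-452537/137640) = 154353 + 452537/137640 = 21245599457/137640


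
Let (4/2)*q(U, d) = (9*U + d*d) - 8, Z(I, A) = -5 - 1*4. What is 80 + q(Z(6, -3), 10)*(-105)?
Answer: -995/2 ≈ -497.50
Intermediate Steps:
Z(I, A) = -9 (Z(I, A) = -5 - 4 = -9)
q(U, d) = -4 + d²/2 + 9*U/2 (q(U, d) = ((9*U + d*d) - 8)/2 = ((9*U + d²) - 8)/2 = ((d² + 9*U) - 8)/2 = (-8 + d² + 9*U)/2 = -4 + d²/2 + 9*U/2)
80 + q(Z(6, -3), 10)*(-105) = 80 + (-4 + (½)*10² + (9/2)*(-9))*(-105) = 80 + (-4 + (½)*100 - 81/2)*(-105) = 80 + (-4 + 50 - 81/2)*(-105) = 80 + (11/2)*(-105) = 80 - 1155/2 = -995/2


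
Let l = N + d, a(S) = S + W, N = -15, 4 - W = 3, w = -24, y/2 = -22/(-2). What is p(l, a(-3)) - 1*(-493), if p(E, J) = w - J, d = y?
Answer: 471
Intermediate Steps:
y = 22 (y = 2*(-22/(-2)) = 2*(-22*(-½)) = 2*11 = 22)
W = 1 (W = 4 - 1*3 = 4 - 3 = 1)
d = 22
a(S) = 1 + S (a(S) = S + 1 = 1 + S)
l = 7 (l = -15 + 22 = 7)
p(E, J) = -24 - J
p(l, a(-3)) - 1*(-493) = (-24 - (1 - 3)) - 1*(-493) = (-24 - 1*(-2)) + 493 = (-24 + 2) + 493 = -22 + 493 = 471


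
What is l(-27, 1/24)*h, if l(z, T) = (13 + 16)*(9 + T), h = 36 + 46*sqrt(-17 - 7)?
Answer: 18879/2 + 144739*I*sqrt(6)/6 ≈ 9439.5 + 59089.0*I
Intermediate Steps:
h = 36 + 92*I*sqrt(6) (h = 36 + 46*sqrt(-24) = 36 + 46*(2*I*sqrt(6)) = 36 + 92*I*sqrt(6) ≈ 36.0 + 225.35*I)
l(z, T) = 261 + 29*T (l(z, T) = 29*(9 + T) = 261 + 29*T)
l(-27, 1/24)*h = (261 + 29/24)*(36 + 92*I*sqrt(6)) = 6293*(36 + 92*I*sqrt(6))/24 = 18879/2 + 144739*I*sqrt(6)/6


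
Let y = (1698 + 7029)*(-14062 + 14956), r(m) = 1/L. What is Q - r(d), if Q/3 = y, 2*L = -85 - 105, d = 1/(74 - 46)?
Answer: 2223552331/95 ≈ 2.3406e+7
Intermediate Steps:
d = 1/28 ≈ 0.035714
L = -95 (L = (-85 - 105)/2 = (½)*(-190) = -95)
r(m) = -1/95 (r(m) = 1/(-95) = -1/95)
y = 7801938 (y = 8727*894 = 7801938)
Q = 23405814 (Q = 3*7801938 = 23405814)
Q - r(d) = 23405814 - 1*(-1/95) = 23405814 + 1/95 = 2223552331/95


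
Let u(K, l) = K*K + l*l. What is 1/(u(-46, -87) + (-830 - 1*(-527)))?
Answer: 1/9382 ≈ 0.00010659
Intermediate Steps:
u(K, l) = K² + l²
1/(u(-46, -87) + (-830 - 1*(-527))) = 1/(((-46)² + (-87)²) + (-830 - 1*(-527))) = 1/((2116 + 7569) + (-830 + 527)) = 1/(9685 - 303) = 1/9382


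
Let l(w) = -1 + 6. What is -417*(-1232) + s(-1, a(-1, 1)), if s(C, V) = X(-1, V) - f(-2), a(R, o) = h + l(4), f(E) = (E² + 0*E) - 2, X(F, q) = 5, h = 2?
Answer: 513747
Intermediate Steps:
l(w) = 5
f(E) = -2 + E² (f(E) = (E² + 0) - 2 = E² - 2 = -2 + E²)
a(R, o) = 7 (a(R, o) = 2 + 5 = 7)
s(C, V) = 3 (s(C, V) = 5 - (-2 + (-2)²) = 5 - (-2 + 4) = 5 - 1*2 = 5 - 2 = 3)
-417*(-1232) + s(-1, a(-1, 1)) = -417*(-1232) + 3 = 513744 + 3 = 513747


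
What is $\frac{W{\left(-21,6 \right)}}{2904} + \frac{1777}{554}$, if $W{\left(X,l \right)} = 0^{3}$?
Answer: $\frac{1777}{554} \approx 3.2076$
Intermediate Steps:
$W{\left(X,l \right)} = 0$
$\frac{W{\left(-21,6 \right)}}{2904} + \frac{1777}{554} = \frac{0}{2904} + \frac{1777}{554} = 0 \cdot \frac{1}{2904} + 1777 \cdot \frac{1}{554} = 0 + \frac{1777}{554} = \frac{1777}{554}$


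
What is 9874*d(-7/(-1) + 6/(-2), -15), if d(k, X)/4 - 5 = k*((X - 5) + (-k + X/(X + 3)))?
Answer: -3396656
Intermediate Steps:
d(k, X) = 20 + 4*k*(-5 + X - k + X/(3 + X)) (d(k, X) = 20 + 4*(k*((X - 5) + (-k + X/(X + 3)))) = 20 + 4*(k*((-5 + X) + (-k + X/(3 + X)))) = 20 + 4*(k*(-5 + X - k + X/(3 + X))) = 20 + 4*k*(-5 + X - k + X/(3 + X)))
9874*d(-7/(-1) + 6/(-2), -15) = 9874*(4*(15 - 15*(-7/(-1) + 6/(-2)) - 3*(-7/(-1) + 6/(-2))**2 + 5*(-15) + (-7/(-1) + 6/(-2))*(-15)**2 - 1*(-15)*(-7/(-1) + 6/(-2)) - 1*(-15)*(-7/(-1) + 6/(-2))**2)/(3 - 15)) = 9874*(4*(15 - 15*(-7*(-1) + 6*(-1/2)) - 3*(-7*(-1) + 6*(-1/2))**2 - 75 + (-7*(-1) + 6*(-1/2))*225 - 1*(-15)*(-7*(-1) + 6*(-1/2)) - 1*(-15)*(-7*(-1) + 6*(-1/2))**2)/(-12)) = 9874*(4*(-1/12)*(15 - 15*(7 - 3) - 3*(7 - 3)**2 - 75 + (7 - 3)*225 - 1*(-15)*(7 - 3) - 1*(-15)*(7 - 3)**2)) = 9874*(4*(-1/12)*(15 - 15*4 - 3*4**2 - 75 + 4*225 - 1*(-15)*4 - 1*(-15)*4**2)) = 9874*(4*(-1/12)*(15 - 60 - 3*16 - 75 + 900 + 60 - 1*(-15)*16)) = 9874*(4*(-1/12)*(15 - 60 - 48 - 75 + 900 + 60 + 240)) = 9874*(4*(-1/12)*1032) = 9874*(-344) = -3396656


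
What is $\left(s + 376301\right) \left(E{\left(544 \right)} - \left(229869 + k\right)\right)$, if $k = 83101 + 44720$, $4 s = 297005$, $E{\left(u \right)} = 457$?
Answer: $- \frac{643808527697}{4} \approx -1.6095 \cdot 10^{11}$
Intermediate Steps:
$s = \frac{297005}{4}$ ($s = \frac{1}{4} \cdot 297005 = \frac{297005}{4} \approx 74251.0$)
$k = 127821$
$\left(s + 376301\right) \left(E{\left(544 \right)} - \left(229869 + k\right)\right) = \left(\frac{297005}{4} + 376301\right) \left(457 - 357690\right) = \frac{1802209 \left(457 - 357690\right)}{4} = \frac{1802209}{4} \left(-357233\right) = - \frac{643808527697}{4}$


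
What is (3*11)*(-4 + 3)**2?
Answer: 33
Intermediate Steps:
(3*11)*(-4 + 3)**2 = 33*(-1)**2 = 33*1 = 33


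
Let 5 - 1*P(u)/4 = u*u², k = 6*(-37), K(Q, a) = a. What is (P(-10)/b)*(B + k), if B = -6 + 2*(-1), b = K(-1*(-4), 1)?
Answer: -924600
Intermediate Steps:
b = 1
B = -8 (B = -6 - 2 = -8)
k = -222
P(u) = 20 - 4*u³ (P(u) = 20 - 4*u*u² = 20 - 4*u³)
(P(-10)/b)*(B + k) = ((20 - 4*(-10)³)/1)*(-8 - 222) = ((20 - 4*(-1000))*1)*(-230) = ((20 + 4000)*1)*(-230) = (4020*1)*(-230) = 4020*(-230) = -924600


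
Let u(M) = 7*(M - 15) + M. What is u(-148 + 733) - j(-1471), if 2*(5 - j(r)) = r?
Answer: 7669/2 ≈ 3834.5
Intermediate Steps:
j(r) = 5 - r/2
u(M) = -105 + 8*M (u(M) = 7*(-15 + M) + M = (-105 + 7*M) + M = -105 + 8*M)
u(-148 + 733) - j(-1471) = (-105 + 8*(-148 + 733)) - (5 - ½*(-1471)) = (-105 + 8*585) - (5 + 1471/2) = (-105 + 4680) - 1*1481/2 = 4575 - 1481/2 = 7669/2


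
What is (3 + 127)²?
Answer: 16900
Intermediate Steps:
(3 + 127)² = 130² = 16900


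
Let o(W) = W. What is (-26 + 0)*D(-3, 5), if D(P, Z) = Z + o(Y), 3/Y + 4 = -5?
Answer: -364/3 ≈ -121.33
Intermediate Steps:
Y = -⅓ (Y = 3/(-4 - 5) = 3/(-9) = 3*(-⅑) = -⅓ ≈ -0.33333)
D(P, Z) = -⅓ + Z (D(P, Z) = Z - ⅓ = -⅓ + Z)
(-26 + 0)*D(-3, 5) = (-26 + 0)*(-⅓ + 5) = -26*14/3 = -364/3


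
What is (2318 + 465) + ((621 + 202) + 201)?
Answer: 3807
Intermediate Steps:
(2318 + 465) + ((621 + 202) + 201) = 2783 + (823 + 201) = 2783 + 1024 = 3807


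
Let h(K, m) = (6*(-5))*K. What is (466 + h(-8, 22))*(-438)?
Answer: -309228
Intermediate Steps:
h(K, m) = -30*K
(466 + h(-8, 22))*(-438) = (466 - 30*(-8))*(-438) = (466 + 240)*(-438) = 706*(-438) = -309228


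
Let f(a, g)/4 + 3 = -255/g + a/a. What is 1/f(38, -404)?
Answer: -101/553 ≈ -0.18264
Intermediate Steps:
f(a, g) = -8 - 1020/g (f(a, g) = -12 + 4*(-255/g + a/a) = -12 + 4*(-255/g + 1) = -12 + 4*(1 - 255/g) = -12 + (4 - 1020/g) = -8 - 1020/g)
1/f(38, -404) = 1/(-8 - 1020/(-404)) = 1/(-8 - 1020*(-1/404)) = 1/(-8 + 255/101) = 1/(-553/101) = -101/553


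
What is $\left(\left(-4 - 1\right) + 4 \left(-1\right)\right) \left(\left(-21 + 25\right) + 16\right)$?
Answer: $-180$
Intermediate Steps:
$\left(\left(-4 - 1\right) + 4 \left(-1\right)\right) \left(\left(-21 + 25\right) + 16\right) = \left(\left(-4 - 1\right) - 4\right) \left(4 + 16\right) = \left(-5 - 4\right) 20 = \left(-9\right) 20 = -180$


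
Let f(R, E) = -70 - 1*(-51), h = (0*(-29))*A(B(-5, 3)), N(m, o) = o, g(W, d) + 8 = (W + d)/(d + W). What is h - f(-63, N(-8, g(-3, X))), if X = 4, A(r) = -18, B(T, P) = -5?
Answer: 19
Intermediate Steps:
g(W, d) = -7 (g(W, d) = -8 + (W + d)/(d + W) = -8 + (W + d)/(W + d) = -8 + 1 = -7)
h = 0 (h = (0*(-29))*(-18) = 0*(-18) = 0)
f(R, E) = -19 (f(R, E) = -70 + 51 = -19)
h - f(-63, N(-8, g(-3, X))) = 0 - 1*(-19) = 0 + 19 = 19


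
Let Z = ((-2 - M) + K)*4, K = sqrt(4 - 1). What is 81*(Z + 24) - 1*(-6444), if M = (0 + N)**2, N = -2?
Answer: 6444 + 324*sqrt(3) ≈ 7005.2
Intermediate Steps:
M = 4 (M = (0 - 2)**2 = (-2)**2 = 4)
K = sqrt(3) ≈ 1.7320
Z = -24 + 4*sqrt(3) (Z = ((-2 - 1*4) + sqrt(3))*4 = ((-2 - 4) + sqrt(3))*4 = (-6 + sqrt(3))*4 = -24 + 4*sqrt(3) ≈ -17.072)
81*(Z + 24) - 1*(-6444) = 81*((-24 + 4*sqrt(3)) + 24) - 1*(-6444) = 81*(4*sqrt(3)) + 6444 = 324*sqrt(3) + 6444 = 6444 + 324*sqrt(3)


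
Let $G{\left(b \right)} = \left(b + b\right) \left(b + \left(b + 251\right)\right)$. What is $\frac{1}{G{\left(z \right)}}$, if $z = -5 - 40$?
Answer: $- \frac{1}{14490} \approx -6.9013 \cdot 10^{-5}$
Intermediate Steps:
$z = -45$ ($z = -5 - 40 = -45$)
$G{\left(b \right)} = 2 b \left(251 + 2 b\right)$ ($G{\left(b \right)} = 2 b \left(b + \left(251 + b\right)\right) = 2 b \left(251 + 2 b\right)$)
$\frac{1}{G{\left(z \right)}} = \frac{1}{2 \left(-45\right) \left(251 + 2 \left(-45\right)\right)} = \frac{1}{2 \left(-45\right) \left(251 - 90\right)} = \frac{1}{2 \left(-45\right) 161} = \frac{1}{-14490} = - \frac{1}{14490}$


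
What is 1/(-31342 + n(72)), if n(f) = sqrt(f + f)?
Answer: -1/31330 ≈ -3.1918e-5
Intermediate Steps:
n(f) = sqrt(2)*sqrt(f) (n(f) = sqrt(2*f) = sqrt(2)*sqrt(f))
1/(-31342 + n(72)) = 1/(-31342 + sqrt(2)*sqrt(72)) = 1/(-31342 + sqrt(2)*(6*sqrt(2))) = 1/(-31342 + 12) = 1/(-31330) = -1/31330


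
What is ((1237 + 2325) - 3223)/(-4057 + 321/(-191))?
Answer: -64749/775208 ≈ -0.083525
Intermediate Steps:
((1237 + 2325) - 3223)/(-4057 + 321/(-191)) = (3562 - 3223)/(-4057 + 321*(-1/191)) = 339/(-4057 - 321/191) = 339/(-775208/191) = 339*(-191/775208) = -64749/775208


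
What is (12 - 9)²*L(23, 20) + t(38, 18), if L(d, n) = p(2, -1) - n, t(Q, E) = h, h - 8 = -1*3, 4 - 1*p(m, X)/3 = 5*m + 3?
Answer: -418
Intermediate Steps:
p(m, X) = 3 - 15*m (p(m, X) = 12 - 3*(5*m + 3) = 12 - 3*(3 + 5*m) = 12 + (-9 - 15*m) = 3 - 15*m)
h = 5 (h = 8 - 1*3 = 8 - 3 = 5)
t(Q, E) = 5
L(d, n) = -27 - n (L(d, n) = (3 - 15*2) - n = (3 - 30) - n = -27 - n)
(12 - 9)²*L(23, 20) + t(38, 18) = (12 - 9)²*(-27 - 1*20) + 5 = 3²*(-27 - 20) + 5 = 9*(-47) + 5 = -423 + 5 = -418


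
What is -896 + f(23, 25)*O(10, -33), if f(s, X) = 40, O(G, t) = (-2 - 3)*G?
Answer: -2896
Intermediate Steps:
O(G, t) = -5*G
-896 + f(23, 25)*O(10, -33) = -896 + 40*(-5*10) = -896 + 40*(-50) = -896 - 2000 = -2896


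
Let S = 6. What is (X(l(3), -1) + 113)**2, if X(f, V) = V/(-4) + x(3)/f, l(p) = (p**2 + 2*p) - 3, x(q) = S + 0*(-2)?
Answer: 207025/16 ≈ 12939.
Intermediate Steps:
x(q) = 6 (x(q) = 6 + 0*(-2) = 6 + 0 = 6)
l(p) = -3 + p**2 + 2*p
X(f, V) = 6/f - V/4 (X(f, V) = V/(-4) + 6/f = V*(-1/4) + 6/f = -V/4 + 6/f = 6/f - V/4)
(X(l(3), -1) + 113)**2 = ((6/(-3 + 3**2 + 2*3) - 1/4*(-1)) + 113)**2 = ((6/(-3 + 9 + 6) + 1/4) + 113)**2 = ((6/12 + 1/4) + 113)**2 = ((6*(1/12) + 1/4) + 113)**2 = ((1/2 + 1/4) + 113)**2 = (3/4 + 113)**2 = (455/4)**2 = 207025/16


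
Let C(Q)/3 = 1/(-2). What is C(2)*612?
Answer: -918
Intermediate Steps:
C(Q) = -3/2 (C(Q) = 3/(-2) = 3*(-1/2) = -3/2)
C(2)*612 = -3/2*612 = -918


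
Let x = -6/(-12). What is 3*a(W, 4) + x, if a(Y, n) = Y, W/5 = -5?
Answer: -149/2 ≈ -74.500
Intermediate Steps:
W = -25 (W = 5*(-5) = -25)
x = ½ (x = -6*(-1/12) = ½ ≈ 0.50000)
3*a(W, 4) + x = 3*(-25) + ½ = -75 + ½ = -149/2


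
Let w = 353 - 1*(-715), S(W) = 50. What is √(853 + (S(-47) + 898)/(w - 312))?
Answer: √376726/21 ≈ 29.228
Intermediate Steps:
w = 1068 (w = 353 + 715 = 1068)
√(853 + (S(-47) + 898)/(w - 312)) = √(853 + (50 + 898)/(1068 - 312)) = √(853 + 948/756) = √(853 + 948*(1/756)) = √(853 + 79/63) = √(53818/63) = √376726/21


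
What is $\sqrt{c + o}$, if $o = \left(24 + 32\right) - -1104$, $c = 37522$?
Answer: $3 \sqrt{4298} \approx 196.68$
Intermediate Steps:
$o = 1160$ ($o = 56 + 1104 = 1160$)
$\sqrt{c + o} = \sqrt{37522 + 1160} = \sqrt{38682} = 3 \sqrt{4298}$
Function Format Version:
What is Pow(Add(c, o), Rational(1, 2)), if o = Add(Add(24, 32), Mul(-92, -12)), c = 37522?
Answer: Mul(3, Pow(4298, Rational(1, 2))) ≈ 196.68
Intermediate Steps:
o = 1160 (o = Add(56, 1104) = 1160)
Pow(Add(c, o), Rational(1, 2)) = Pow(Add(37522, 1160), Rational(1, 2)) = Pow(38682, Rational(1, 2)) = Mul(3, Pow(4298, Rational(1, 2)))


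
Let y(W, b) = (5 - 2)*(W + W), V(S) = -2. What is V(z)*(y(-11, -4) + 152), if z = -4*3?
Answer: -172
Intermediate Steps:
z = -12
y(W, b) = 6*W (y(W, b) = 3*(2*W) = 6*W)
V(z)*(y(-11, -4) + 152) = -2*(6*(-11) + 152) = -2*(-66 + 152) = -2*86 = -172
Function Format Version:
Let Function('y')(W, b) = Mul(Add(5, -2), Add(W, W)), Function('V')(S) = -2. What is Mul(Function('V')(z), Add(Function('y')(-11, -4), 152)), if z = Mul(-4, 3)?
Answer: -172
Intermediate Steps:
z = -12
Function('y')(W, b) = Mul(6, W) (Function('y')(W, b) = Mul(3, Mul(2, W)) = Mul(6, W))
Mul(Function('V')(z), Add(Function('y')(-11, -4), 152)) = Mul(-2, Add(Mul(6, -11), 152)) = Mul(-2, Add(-66, 152)) = Mul(-2, 86) = -172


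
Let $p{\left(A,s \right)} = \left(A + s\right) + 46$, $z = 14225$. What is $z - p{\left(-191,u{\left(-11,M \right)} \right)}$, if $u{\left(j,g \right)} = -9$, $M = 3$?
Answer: $14379$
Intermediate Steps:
$p{\left(A,s \right)} = 46 + A + s$
$z - p{\left(-191,u{\left(-11,M \right)} \right)} = 14225 - \left(46 - 191 - 9\right) = 14225 - -154 = 14225 + 154 = 14379$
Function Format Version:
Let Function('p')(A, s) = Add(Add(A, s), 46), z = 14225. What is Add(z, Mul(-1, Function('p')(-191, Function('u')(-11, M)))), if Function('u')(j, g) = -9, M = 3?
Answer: 14379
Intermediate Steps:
Function('p')(A, s) = Add(46, A, s)
Add(z, Mul(-1, Function('p')(-191, Function('u')(-11, M)))) = Add(14225, Mul(-1, Add(46, -191, -9))) = Add(14225, Mul(-1, -154)) = Add(14225, 154) = 14379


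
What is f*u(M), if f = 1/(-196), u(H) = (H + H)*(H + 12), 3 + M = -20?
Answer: -253/98 ≈ -2.5816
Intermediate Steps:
M = -23 (M = -3 - 20 = -23)
u(H) = 2*H*(12 + H) (u(H) = (2*H)*(12 + H) = 2*H*(12 + H))
f = -1/196 ≈ -0.0051020
f*u(M) = -(-23)*(12 - 23)/98 = -(-23)*(-11)/98 = -1/196*506 = -253/98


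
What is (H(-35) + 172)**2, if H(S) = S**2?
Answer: 1951609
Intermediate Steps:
(H(-35) + 172)**2 = ((-35)**2 + 172)**2 = (1225 + 172)**2 = 1397**2 = 1951609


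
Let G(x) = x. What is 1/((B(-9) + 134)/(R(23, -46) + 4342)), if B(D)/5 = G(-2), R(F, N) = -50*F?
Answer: 798/31 ≈ 25.742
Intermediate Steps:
B(D) = -10 (B(D) = 5*(-2) = -10)
1/((B(-9) + 134)/(R(23, -46) + 4342)) = 1/((-10 + 134)/(-50*23 + 4342)) = 1/(124/(-1150 + 4342)) = 1/(124/3192) = 1/(124*(1/3192)) = 1/(31/798) = 798/31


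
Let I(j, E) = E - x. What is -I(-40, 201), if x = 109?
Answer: -92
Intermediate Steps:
I(j, E) = -109 + E (I(j, E) = E - 1*109 = E - 109 = -109 + E)
-I(-40, 201) = -(-109 + 201) = -1*92 = -92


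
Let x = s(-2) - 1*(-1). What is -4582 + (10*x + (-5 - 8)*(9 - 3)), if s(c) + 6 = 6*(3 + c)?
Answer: -4650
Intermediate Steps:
s(c) = 12 + 6*c (s(c) = -6 + 6*(3 + c) = -6 + (18 + 6*c) = 12 + 6*c)
x = 1 (x = (12 + 6*(-2)) - 1*(-1) = (12 - 12) + 1 = 0 + 1 = 1)
-4582 + (10*x + (-5 - 8)*(9 - 3)) = -4582 + (10*1 + (-5 - 8)*(9 - 3)) = -4582 + (10 - 13*6) = -4582 + (10 - 78) = -4582 - 68 = -4650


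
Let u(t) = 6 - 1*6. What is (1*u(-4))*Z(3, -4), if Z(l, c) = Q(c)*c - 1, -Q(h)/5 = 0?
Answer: 0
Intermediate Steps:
Q(h) = 0 (Q(h) = -5*0 = 0)
Z(l, c) = -1 (Z(l, c) = 0*c - 1 = 0 - 1 = -1)
u(t) = 0 (u(t) = 6 - 6 = 0)
(1*u(-4))*Z(3, -4) = (1*0)*(-1) = 0*(-1) = 0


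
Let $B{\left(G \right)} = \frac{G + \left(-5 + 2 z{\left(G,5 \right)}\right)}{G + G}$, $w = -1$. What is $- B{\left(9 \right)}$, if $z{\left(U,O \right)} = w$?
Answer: $- \frac{1}{9} \approx -0.11111$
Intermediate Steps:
$z{\left(U,O \right)} = -1$
$B{\left(G \right)} = \frac{-7 + G}{2 G}$ ($B{\left(G \right)} = \frac{G + \left(-5 + 2 \left(-1\right)\right)}{G + G} = \frac{G - 7}{2 G} = \left(G - 7\right) \frac{1}{2 G} = \left(-7 + G\right) \frac{1}{2 G} = \frac{-7 + G}{2 G}$)
$- B{\left(9 \right)} = - \frac{-7 + 9}{2 \cdot 9} = - \frac{2}{2 \cdot 9} = \left(-1\right) \frac{1}{9} = - \frac{1}{9}$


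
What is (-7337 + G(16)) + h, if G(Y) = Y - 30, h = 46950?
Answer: 39599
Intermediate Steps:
G(Y) = -30 + Y
(-7337 + G(16)) + h = (-7337 + (-30 + 16)) + 46950 = (-7337 - 14) + 46950 = -7351 + 46950 = 39599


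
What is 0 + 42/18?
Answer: 7/3 ≈ 2.3333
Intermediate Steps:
0 + 42/18 = 0 + (1/18)*42 = 0 + 7/3 = 7/3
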